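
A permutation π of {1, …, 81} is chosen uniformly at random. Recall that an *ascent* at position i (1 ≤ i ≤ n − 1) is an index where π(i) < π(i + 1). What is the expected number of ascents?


Write X = Σ X_I over i = 1, …, 80, with X_I the indicator of one ascent.
There are 80 indicators.
For each fixed i, the pair (π(i), π(i+1)) is a uniformly random ordered pair of distinct values from {1, …, 81}; by symmetry P[π(i) < π(i+1)] = 1/2.
By linearity: E[X] = 80 · (1/2) = (81 − 1) · (1/2) = 40 ≈ 40.000000.

E[X] = 40 = 40.000000.


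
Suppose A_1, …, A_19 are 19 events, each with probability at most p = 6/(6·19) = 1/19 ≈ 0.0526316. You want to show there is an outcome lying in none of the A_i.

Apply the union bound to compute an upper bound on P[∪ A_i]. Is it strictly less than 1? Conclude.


Union bound: P[∪_{i=1}^{19} A_i] ≤ Σ_i P[A_i] ≤ 19·p = 19·(1/19) = 1.
Numerically: 1 ≈ 1.0000000.
Is 1 < 1? NO.
Since the bound 1 is ≥ 1, the union bound is uninformative here; it does NOT by itself certify existence.

19·p = 1 ≈ 1.0000000; existence NOT certified by the union bound.


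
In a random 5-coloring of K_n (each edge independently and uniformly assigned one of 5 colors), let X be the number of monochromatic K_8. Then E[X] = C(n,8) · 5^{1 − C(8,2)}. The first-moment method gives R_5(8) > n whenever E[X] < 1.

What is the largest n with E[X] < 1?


We need C(n, 8) · 5^{1 − 28} < 1, i.e. C(n, 8) < 5^{28 − 1} = 7450580596923828125.
Check values of n near the boundary:
  n = 862: C(862, 8) = 7317951015318931845; 7317951015318931845 < 7450580596923828125? YES
  n = 863: C(863, 8) = 7386423071602617757; 7386423071602617757 < 7450580596923828125? YES
  n = 864: C(864, 8) = 7455455062926006708; 7455455062926006708 < 7450580596923828125? NO
  n = 865: C(865, 8) = 7525050909487743060; 7525050909487743060 < 7450580596923828125? NO
  n = 866: C(866, 8) = 7595214554331451620; 7595214554331451620 < 7450580596923828125? NO
The largest n with C(n, 8) < 7450580596923828125 is n = 863 (where E[X] = 7386423071602617757/7450580596923828125 ≈ 0.99139). Hence R_5(8) > 863, i.e. R_5(8) ≥ 864.

Largest n = 863; hence R_5(8) > 863.


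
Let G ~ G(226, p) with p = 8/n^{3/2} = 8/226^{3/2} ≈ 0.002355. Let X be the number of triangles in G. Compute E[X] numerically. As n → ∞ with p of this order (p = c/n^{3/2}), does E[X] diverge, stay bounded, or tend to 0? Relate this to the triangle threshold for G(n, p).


Number of potential triangles: C(226, 3) = 1898400.
Each occurs with probability p³ ≈ (0.002355)³ ≈ 1.305515e-08.
By linearity: E[X] = C(226, 3)·p³ ≈ 1898400 · 1.305515e-08 ≈ 0.0248.
Since α = 3/2 > 1, p = c/n^{3/2} = o(1/n) is below the triangle threshold p ~ 1/n. Asymptotically E[X] ~ (c³/6)·n^{3(1−α)} = (8³/6)·n^{-1.5} → 0, so by Markov's inequality G has no triangles w.h.p.

E[X] ≈ 0.0248; in regime p = Θ(1/n^{3/2}) E[X] tends to 0 (below the triangle threshold p ~ 1/n).


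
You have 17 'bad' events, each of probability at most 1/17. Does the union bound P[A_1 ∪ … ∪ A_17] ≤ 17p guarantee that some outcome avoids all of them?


Union bound: P[∪_{i=1}^{17} A_i] ≤ Σ_i P[A_i] ≤ 17·p = 17·(1/17) = 1.
Numerically: 1 ≈ 1.000.
Is 1 < 1? NO.
Since the bound 1 is ≥ 1, the union bound is uninformative here; it does NOT by itself certify existence.

17·p = 1 ≈ 1.000; existence NOT certified by the union bound.


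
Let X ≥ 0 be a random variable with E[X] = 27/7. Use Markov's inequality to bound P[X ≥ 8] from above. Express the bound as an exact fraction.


μ = E[X] = 27/7, a = 8.
Markov: P[X ≥ 8] ≤ μ/a = (27/7)/8 = 27/56.
Numerically: ≈ 0.482.
(Since a = 8 > μ = 3.857, the bound 27/56 is < 1 and informative.)

P[X ≥ 8] ≤ 27/56 ≈ 0.482.


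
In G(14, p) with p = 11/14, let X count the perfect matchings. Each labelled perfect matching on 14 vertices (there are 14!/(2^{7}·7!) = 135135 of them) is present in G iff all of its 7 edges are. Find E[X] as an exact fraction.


K_14 has 14!/(2^{7}·7!) = 135135 labelled perfect matchings.
For each such perfect matching H, let X_H = 1 if all 7 edges of H are present in G. Then P[X_H = 1] = p^{7} = (11/14)^{7} = 19487171/105413504.
By linearity: E[X] = Σ_H E[X_H] = 135135 · p^{7} = 135135 · 19487171/105413504 = 376199836155/15059072.
Numerically: E[X] ≈ 24982.

E[X] = 135135 · (11/14)^{7} = 376199836155/15059072 ≈ 24982.


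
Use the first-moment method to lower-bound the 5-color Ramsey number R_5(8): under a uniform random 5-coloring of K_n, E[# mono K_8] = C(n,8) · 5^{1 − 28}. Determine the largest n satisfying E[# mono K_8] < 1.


We need C(n, 8) · 5^{1 − 28} < 1, i.e. C(n, 8) < 5^{28 − 1} = 7450580596923828125.
Check values of n near the boundary:
  n = 862: C(862, 8) = 7317951015318931845; 7317951015318931845 < 7450580596923828125? YES
  n = 863: C(863, 8) = 7386423071602617757; 7386423071602617757 < 7450580596923828125? YES
  n = 864: C(864, 8) = 7455455062926006708; 7455455062926006708 < 7450580596923828125? NO
The largest n with C(n, 8) < 7450580596923828125 is n = 863 (where E[X] = 7386423071602617757/7450580596923828125 ≈ 0.9914). Hence R_5(8) > 863, i.e. R_5(8) ≥ 864.

Largest n = 863; hence R_5(8) > 863.


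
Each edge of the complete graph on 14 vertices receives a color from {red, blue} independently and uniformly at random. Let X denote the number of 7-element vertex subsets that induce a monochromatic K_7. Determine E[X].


Let X = Σ_S X_S over the C(14, 7) = 3432 subsets S of size 7, where X_S = 1 if the K_7 on S is monochromatic.
For a fixed S, the K_7 on S has C(7, 2) = 21 edges. P[all 21 edges red] = (1/2)^21, and likewise for blue, so P[monochromatic] = 2·(1/2)^21 = 2^{1 − 21} = 1/1048576.
Summing: E[X] = C(14, 7) · 2^{1 − 21} = 3432 · 1/1048576 = 429/131072.
Numerically: E[X] ≈ 0.0033.

E[X] = C(14,7)·2^(1−C(7,2)) = 429/131072 ≈ 0.0033.


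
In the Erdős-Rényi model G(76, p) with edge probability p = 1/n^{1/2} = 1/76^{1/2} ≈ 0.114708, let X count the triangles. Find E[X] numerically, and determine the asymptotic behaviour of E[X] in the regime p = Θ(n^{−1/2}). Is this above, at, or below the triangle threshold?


Number of potential triangles: C(76, 3) = 70300.
Each occurs with probability p³ ≈ (0.114708)³ ≈ 1.50931404e-03.
By linearity: E[X] = C(76, 3)·p³ ≈ 70300 · 1.50931404e-03 ≈ 106.104777.
Since α = 1/2 < 1, p = c/n^{1/2} ≫ 1/n is above the triangle threshold p ~ 1/n. Asymptotically E[X] ~ (c³/6)·n^{3(1−α)} = (1³/6)·n^{1.5} → ∞; triangles are abundant w.h.p.

E[X] ≈ 106.104777; in regime p = Θ(1/n^{1/2}) E[X] diverges (above the triangle threshold p ~ 1/n).


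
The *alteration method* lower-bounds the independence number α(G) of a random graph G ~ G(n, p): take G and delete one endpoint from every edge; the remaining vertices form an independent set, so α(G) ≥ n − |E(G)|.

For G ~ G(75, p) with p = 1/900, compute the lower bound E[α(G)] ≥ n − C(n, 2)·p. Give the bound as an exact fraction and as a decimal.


E[|E(G)|] = C(75, 2)·p = 2775 · (1/900) = 37/12.
E[α(G)] ≥ n − E[|E(G)|] = 75 − 37/12 = 863/12.
Numerically: ≈ 71.91667.
(This is only a lower bound; the true E[α(G)] may be larger.)

E[α(G)] ≥ 863/12 ≈ 71.91667.


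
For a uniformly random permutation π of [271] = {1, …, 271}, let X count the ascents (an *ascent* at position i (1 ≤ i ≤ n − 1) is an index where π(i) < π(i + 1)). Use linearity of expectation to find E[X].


Write X = Σ X_I over i = 1, …, 270, with X_I the indicator of one ascent.
There are 270 indicators.
For each fixed i, the pair (π(i), π(i+1)) is a uniformly random ordered pair of distinct values from {1, …, 271}; by symmetry P[π(i) < π(i+1)] = 1/2.
By linearity: E[X] = 270 · (1/2) = (271 − 1) · (1/2) = 135 ≈ 135.00000.

E[X] = 135 = 135.00000.


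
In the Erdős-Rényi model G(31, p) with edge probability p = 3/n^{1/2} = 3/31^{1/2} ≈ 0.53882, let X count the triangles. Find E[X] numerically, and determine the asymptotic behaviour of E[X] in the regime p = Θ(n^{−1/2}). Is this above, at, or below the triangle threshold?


Number of potential triangles: C(31, 3) = 4495.
Each occurs with probability p³ ≈ (0.53882)³ ≈ 1.5643042e-01.
By linearity: E[X] = C(31, 3)·p³ ≈ 4495 · 1.5643042e-01 ≈ 703.15476.
Since α = 1/2 < 1, p = c/n^{1/2} ≫ 1/n is above the triangle threshold p ~ 1/n. Asymptotically E[X] ~ (c³/6)·n^{3(1−α)} = (3³/6)·n^{1.5} → ∞; triangles are abundant w.h.p.

E[X] ≈ 703.15476; in regime p = Θ(1/n^{1/2}) E[X] diverges (above the triangle threshold p ~ 1/n).


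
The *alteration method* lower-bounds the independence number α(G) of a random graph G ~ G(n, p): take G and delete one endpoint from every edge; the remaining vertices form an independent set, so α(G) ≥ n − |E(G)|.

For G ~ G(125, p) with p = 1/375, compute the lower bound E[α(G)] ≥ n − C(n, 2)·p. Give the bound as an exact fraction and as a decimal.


E[|E(G)|] = C(125, 2)·p = 7750 · (1/375) = 62/3.
E[α(G)] ≥ n − E[|E(G)|] = 125 − 62/3 = 313/3.
Numerically: ≈ 104.333333.
(This is only a lower bound; the true E[α(G)] may be larger.)

E[α(G)] ≥ 313/3 ≈ 104.333333.


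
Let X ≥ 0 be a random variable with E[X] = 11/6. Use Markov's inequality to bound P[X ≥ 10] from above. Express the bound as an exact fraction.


μ = E[X] = 11/6, a = 10.
Markov: P[X ≥ 10] ≤ μ/a = (11/6)/10 = 11/60.
Numerically: ≈ 0.1833.
(Since a = 10 > μ = 1.8333, the bound 11/60 is < 1 and informative.)

P[X ≥ 10] ≤ 11/60 ≈ 0.1833.


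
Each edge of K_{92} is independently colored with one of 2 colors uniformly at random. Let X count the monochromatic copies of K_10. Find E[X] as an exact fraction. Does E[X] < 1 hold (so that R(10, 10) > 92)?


E[X] = C(92, 10) · 2^{1 − 45} = 7210666060598 · 2^{−44} = 7210666060598/17592186044416.
As a reduced fraction: E[X] = 3605333030299/8796093022208 ≈ 0.410.
Is E[X] < 1? YES.
Since E[X] < 1, there exists a 2-coloring of K_{92} with no monochromatic K_10; hence R(10, 10) > 92.

E[X] = 3605333030299/8796093022208 ≈ 0.410; E[X] < 1, so R(10, 10) > 92.


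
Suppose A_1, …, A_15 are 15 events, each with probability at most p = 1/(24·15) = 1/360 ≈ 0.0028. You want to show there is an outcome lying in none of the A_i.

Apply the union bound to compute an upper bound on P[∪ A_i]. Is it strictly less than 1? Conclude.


Union bound: P[∪_{i=1}^{15} A_i] ≤ Σ_i P[A_i] ≤ 15·p = 15·(1/360) = 1/24.
Numerically: 1/24 ≈ 0.0417.
Is 1/24 < 1? YES.
Since P[∪ A_i] ≤ 1/24 < 1, the complement has P[∩ A_i^c] ≥ 1 − 1/24 = 23/24 > 0, so some outcome avoids every A_i.

15·p = 1/24 ≈ 0.0417; existence CERTIFIED by the union bound.


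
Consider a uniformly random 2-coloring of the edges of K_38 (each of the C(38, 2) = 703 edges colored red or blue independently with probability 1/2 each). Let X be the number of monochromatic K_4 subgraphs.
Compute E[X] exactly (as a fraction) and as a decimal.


Let X = Σ_S X_S over the C(38, 4) = 73815 subsets S of size 4, where X_S = 1 if the K_4 on S is monochromatic.
For a fixed S, the K_4 on S has C(4, 2) = 6 edges. P[all 6 edges red] = (1/2)^6, and likewise for blue, so P[monochromatic] = 2·(1/2)^6 = 2^{1 − 6} = 1/32.
By linearity: E[X] = C(38, 4) · 2^{1 − 6} = 73815 · 1/32 = 73815/32.
Numerically: E[X] ≈ 2306.718750.

E[X] = C(38,4)·2^(1−C(4,2)) = 73815/32 ≈ 2306.718750.


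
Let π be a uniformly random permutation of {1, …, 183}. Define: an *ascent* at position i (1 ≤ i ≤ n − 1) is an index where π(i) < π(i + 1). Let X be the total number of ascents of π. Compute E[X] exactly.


Write X = Σ X_I over i = 1, …, 182, with X_I the indicator of one ascent.
There are 182 indicators.
For each fixed i, the pair (π(i), π(i+1)) is a uniformly random ordered pair of distinct values from {1, …, 183}; by symmetry P[π(i) < π(i+1)] = 1/2.
By linearity: E[X] = 182 · (1/2) = (183 − 1) · (1/2) = 91 ≈ 91.0000.

E[X] = 91 = 91.0000.


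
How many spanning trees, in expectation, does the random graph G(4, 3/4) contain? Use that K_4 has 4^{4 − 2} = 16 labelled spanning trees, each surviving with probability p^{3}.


K_4 has 4^{4 − 2} = 16 labelled spanning trees.
For each such spanning tree H, let X_H = 1 if all 3 edges of H are present in G. Then P[X_H = 1] = p^{3} = (3/4)^{3} = 27/64.
By linearity: E[X] = Σ_H E[X_H] = 16 · p^{3} = 16 · 27/64 = 27/4.
Numerically: E[X] ≈ 6.75.

E[X] = 16 · (3/4)^{3} = 27/4 ≈ 6.75.


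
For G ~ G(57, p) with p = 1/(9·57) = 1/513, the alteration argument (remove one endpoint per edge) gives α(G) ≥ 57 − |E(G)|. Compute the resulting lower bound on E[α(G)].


E[|E(G)|] = C(57, 2)·p = 1596 · (1/513) = 28/9.
E[α(G)] ≥ n − E[|E(G)|] = 57 − 28/9 = 485/9.
Numerically: ≈ 53.888889.
(This is only a lower bound; the true E[α(G)] may be larger.)

E[α(G)] ≥ 485/9 ≈ 53.888889.


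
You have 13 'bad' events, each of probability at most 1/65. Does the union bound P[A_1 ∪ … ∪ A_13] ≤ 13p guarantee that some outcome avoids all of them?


Union bound: P[∪_{i=1}^{13} A_i] ≤ Σ_i P[A_i] ≤ 13·p = 13·(1/65) = 1/5.
Numerically: 1/5 ≈ 0.2000000.
Is 1/5 < 1? YES.
Since P[∪ A_i] ≤ 1/5 < 1, the complement has P[∩ A_i^c] ≥ 1 − 1/5 = 4/5 > 0, so some outcome avoids every A_i.

13·p = 1/5 ≈ 0.2000000; existence CERTIFIED by the union bound.


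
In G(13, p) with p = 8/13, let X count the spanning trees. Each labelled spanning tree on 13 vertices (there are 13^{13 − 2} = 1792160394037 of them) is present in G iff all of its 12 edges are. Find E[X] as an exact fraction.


K_13 has 13^{13 − 2} = 1792160394037 labelled spanning trees.
For each such spanning tree H, let X_H = 1 if all 12 edges of H are present in G. Then P[X_H = 1] = p^{12} = (8/13)^{12} = 68719476736/23298085122481.
Summing the indicators: E[X] = Σ_H E[X_H] = 1792160394037 · p^{12} = 1792160394037 · 68719476736/23298085122481 = 68719476736/13.
Numerically: E[X] ≈ 5.28611e+09.

E[X] = 1792160394037 · (8/13)^{12} = 68719476736/13 ≈ 5.28611e+09.


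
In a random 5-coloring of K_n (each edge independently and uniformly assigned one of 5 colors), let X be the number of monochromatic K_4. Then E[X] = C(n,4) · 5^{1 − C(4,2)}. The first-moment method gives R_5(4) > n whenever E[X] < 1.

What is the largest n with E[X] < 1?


We need C(n, 4) · 5^{1 − 6} < 1, i.e. C(n, 4) < 5^{6 − 1} = 3125.
Check values of n near the boundary:
  n = 17: C(17, 4) = 2380; 2380 < 3125? YES
  n = 18: C(18, 4) = 3060; 3060 < 3125? YES
  n = 19: C(19, 4) = 3876; 3876 < 3125? NO
The largest n with C(n, 4) < 3125 is n = 18 (where E[X] = 612/625 ≈ 0.979). Hence R_5(4) > 18, i.e. R_5(4) ≥ 19.

Largest n = 18; hence R_5(4) > 18.


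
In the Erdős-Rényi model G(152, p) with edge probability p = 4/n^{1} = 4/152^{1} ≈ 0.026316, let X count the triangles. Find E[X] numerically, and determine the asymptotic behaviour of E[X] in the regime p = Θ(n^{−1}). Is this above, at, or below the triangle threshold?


Number of potential triangles: C(152, 3) = 573800.
Each occurs with probability p³ ≈ (0.026316)³ ≈ 1.8224231e-05.
By linearity: E[X] = C(152, 3)·p³ ≈ 573800 · 1.8224231e-05 ≈ 10.45706.
Here α = 1, so p = 4/n is exactly at the triangle threshold p ~ 1/n. Asymptotically E[X] → c³/6 = 4³/6 = 32/3 ≈ 10.66667, a bounded constant. In this regime the triangle count is asymptotically Poisson(c³/6).

E[X] ≈ 10.45706; in regime p = Θ(1/n^{1}) E[X] stays bounded (at the triangle threshold p ~ 1/n).


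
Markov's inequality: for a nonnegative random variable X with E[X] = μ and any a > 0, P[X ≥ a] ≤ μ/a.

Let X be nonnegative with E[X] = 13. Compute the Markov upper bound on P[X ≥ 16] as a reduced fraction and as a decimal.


μ = E[X] = 13, a = 16.
Markov: P[X ≥ 16] ≤ μ/a = (13)/16 = 13/16.
Numerically: ≈ 0.8125.
(Since a = 16 > μ = 13.0000, the bound 13/16 is < 1 and informative.)

P[X ≥ 16] ≤ 13/16 ≈ 0.8125.


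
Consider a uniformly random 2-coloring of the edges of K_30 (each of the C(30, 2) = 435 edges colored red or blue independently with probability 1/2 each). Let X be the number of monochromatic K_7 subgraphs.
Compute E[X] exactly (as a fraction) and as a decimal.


Let X = Σ_S X_S over the C(30, 7) = 2035800 subsets S of size 7, where X_S = 1 if the K_7 on S is monochromatic.
For a fixed S, the K_7 on S has C(7, 2) = 21 edges. P[all 21 edges red] = (1/2)^21, and likewise for blue, so P[monochromatic] = 2·(1/2)^21 = 2^{1 − 21} = 1/1048576.
By linearity: E[X] = C(30, 7) · 2^{1 − 21} = 2035800 · 1/1048576 = 254475/131072.
Numerically: E[X] ≈ 1.9415.

E[X] = C(30,7)·2^(1−C(7,2)) = 254475/131072 ≈ 1.9415.


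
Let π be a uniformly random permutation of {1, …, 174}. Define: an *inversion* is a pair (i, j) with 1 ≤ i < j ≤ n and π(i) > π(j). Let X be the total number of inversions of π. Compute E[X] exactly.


Write X = Σ X_I over the C(174, 2) = 15051 pairs i < j, with X_I the indicator of one inversion.
There are 15051 indicators.
For each fixed pair i < j, the values π(i) and π(j) are two distinct elements of {1, …, 174} in uniformly random order; by symmetry P[π(i) > π(j)] = 1/2.
By linearity: E[X] = 15051 · (1/2) = C(174, 2) · (1/2) = 15051/2 = 15051/2 ≈ 7525.50000.

E[X] = 15051/2 = 7525.50000.


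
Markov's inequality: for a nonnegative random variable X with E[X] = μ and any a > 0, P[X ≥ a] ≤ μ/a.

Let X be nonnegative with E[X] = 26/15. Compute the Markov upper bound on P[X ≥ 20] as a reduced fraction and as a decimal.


μ = E[X] = 26/15, a = 20.
Markov: P[X ≥ 20] ≤ μ/a = (26/15)/20 = 13/150.
Numerically: ≈ 0.0867.
(Since a = 20 > μ = 1.7333, the bound 13/150 is < 1 and informative.)

P[X ≥ 20] ≤ 13/150 ≈ 0.0867.


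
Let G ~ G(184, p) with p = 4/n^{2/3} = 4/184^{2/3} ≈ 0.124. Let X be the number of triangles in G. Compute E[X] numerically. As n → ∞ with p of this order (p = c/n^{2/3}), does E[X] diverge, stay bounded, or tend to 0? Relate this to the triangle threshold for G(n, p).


Number of potential triangles: C(184, 3) = 1021384.
Each occurs with probability p³ ≈ (0.124)³ ≈ 1.89036e-03.
By linearity: E[X] = C(184, 3)·p³ ≈ 1021384 · 1.89036e-03 ≈ 1930.783.
Since α = 2/3 < 1, p = c/n^{2/3} ≫ 1/n is above the triangle threshold p ~ 1/n. Asymptotically E[X] ~ (c³/6)·n^{3(1−α)} = (4³/6)·n^{1} → ∞; triangles are abundant w.h.p.

E[X] ≈ 1930.783; in regime p = Θ(1/n^{2/3}) E[X] diverges (above the triangle threshold p ~ 1/n).


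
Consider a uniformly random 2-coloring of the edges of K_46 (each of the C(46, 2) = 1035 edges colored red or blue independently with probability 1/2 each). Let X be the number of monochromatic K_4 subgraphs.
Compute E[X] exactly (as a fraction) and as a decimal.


Let X = Σ_S X_S over the C(46, 4) = 163185 subsets S of size 4, where X_S = 1 if the K_4 on S is monochromatic.
For a fixed S, the K_4 on S has C(4, 2) = 6 edges. P[all 6 edges red] = (1/2)^6, and likewise for blue, so P[monochromatic] = 2·(1/2)^6 = 2^{1 − 6} = 1/32.
Summing: E[X] = C(46, 4) · 2^{1 − 6} = 163185 · 1/32 = 163185/32.
Numerically: E[X] ≈ 5099.53125.

E[X] = C(46,4)·2^(1−C(4,2)) = 163185/32 ≈ 5099.53125.


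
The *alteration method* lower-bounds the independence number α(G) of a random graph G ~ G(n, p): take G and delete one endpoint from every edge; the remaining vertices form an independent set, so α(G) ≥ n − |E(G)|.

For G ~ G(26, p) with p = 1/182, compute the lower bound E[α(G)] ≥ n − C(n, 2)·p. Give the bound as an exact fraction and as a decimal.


E[|E(G)|] = C(26, 2)·p = 325 · (1/182) = 25/14.
E[α(G)] ≥ n − E[|E(G)|] = 26 − 25/14 = 339/14.
Numerically: ≈ 24.214286.
(This is only a lower bound; the true E[α(G)] may be larger.)

E[α(G)] ≥ 339/14 ≈ 24.214286.


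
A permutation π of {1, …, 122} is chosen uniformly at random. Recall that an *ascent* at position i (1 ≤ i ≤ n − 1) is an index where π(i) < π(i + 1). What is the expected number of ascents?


Write X = Σ X_I over i = 1, …, 121, with X_I the indicator of one ascent.
There are 121 indicators.
For each fixed i, the pair (π(i), π(i+1)) is a uniformly random ordered pair of distinct values from {1, …, 122}; by symmetry P[π(i) < π(i+1)] = 1/2.
By linearity: E[X] = 121 · (1/2) = (122 − 1) · (1/2) = 121/2 ≈ 60.500.

E[X] = 121/2 = 60.500.


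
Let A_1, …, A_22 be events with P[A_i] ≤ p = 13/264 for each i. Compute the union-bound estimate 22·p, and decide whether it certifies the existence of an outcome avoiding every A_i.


Union bound: P[∪_{i=1}^{22} A_i] ≤ Σ_i P[A_i] ≤ 22·p = 22·(13/264) = 13/12.
Numerically: 13/12 ≈ 1.0833.
Is 13/12 < 1? NO.
Since the bound 13/12 is ≥ 1, the union bound is uninformative here; it does NOT by itself certify existence.

22·p = 13/12 ≈ 1.0833; existence NOT certified by the union bound.


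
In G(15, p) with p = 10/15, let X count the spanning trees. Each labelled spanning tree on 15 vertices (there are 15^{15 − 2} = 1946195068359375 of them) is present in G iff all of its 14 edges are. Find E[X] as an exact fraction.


K_15 has 15^{15 − 2} = 1946195068359375 labelled spanning trees.
For each such spanning tree H, let X_H = 1 if all 14 edges of H are present in G. Then P[X_H = 1] = p^{14} = (2/3)^{14} = 16384/4782969.
Summing the indicators: E[X] = Σ_H E[X_H] = 1946195068359375 · p^{14} = 1946195068359375 · 16384/4782969 = 20000000000000/3.
Numerically: E[X] ≈ 6.66667e+12.

E[X] = 1946195068359375 · (2/3)^{14} = 20000000000000/3 ≈ 6.66667e+12.


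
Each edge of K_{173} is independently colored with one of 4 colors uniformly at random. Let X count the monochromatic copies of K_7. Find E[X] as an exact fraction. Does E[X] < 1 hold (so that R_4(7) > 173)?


E[X] = C(173, 7) · 4^{1 − 21} = 813769676772 · 4^{−20} = 813769676772/1099511627776.
As a reduced fraction: E[X] = 203442419193/274877906944 ≈ 0.74012.
Is E[X] < 1? YES.
Since E[X] < 1, there exists a 4-coloring of K_{173} with no monochromatic K_7; hence R_4(7) > 173.

E[X] = 203442419193/274877906944 ≈ 0.74012; E[X] < 1, so R_4(7) > 173.


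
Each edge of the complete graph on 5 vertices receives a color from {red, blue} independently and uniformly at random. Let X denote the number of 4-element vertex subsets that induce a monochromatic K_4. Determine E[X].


Let X = Σ_S X_S over the C(5, 4) = 5 subsets S of size 4, where X_S = 1 if the K_4 on S is monochromatic.
For a fixed S, the K_4 on S has C(4, 2) = 6 edges. P[all 6 edges red] = (1/2)^6, and likewise for blue, so P[monochromatic] = 2·(1/2)^6 = 2^{1 − 6} = 1/32.
By linearity of expectation: E[X] = C(5, 4) · 2^{1 − 6} = 5 · 1/32 = 5/32.
Numerically: E[X] ≈ 0.156.

E[X] = C(5,4)·2^(1−C(4,2)) = 5/32 ≈ 0.156.


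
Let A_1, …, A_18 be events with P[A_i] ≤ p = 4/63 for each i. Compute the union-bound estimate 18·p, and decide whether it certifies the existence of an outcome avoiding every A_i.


Union bound: P[∪_{i=1}^{18} A_i] ≤ Σ_i P[A_i] ≤ 18·p = 18·(4/63) = 8/7.
Numerically: 8/7 ≈ 1.1429.
Is 8/7 < 1? NO.
Since the bound 8/7 is ≥ 1, the union bound is uninformative here; it does NOT by itself certify existence.

18·p = 8/7 ≈ 1.1429; existence NOT certified by the union bound.


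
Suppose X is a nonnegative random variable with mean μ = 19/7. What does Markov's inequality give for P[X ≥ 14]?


μ = E[X] = 19/7, a = 14.
Markov: P[X ≥ 14] ≤ μ/a = (19/7)/14 = 19/98.
Numerically: ≈ 0.19388.
(Since a = 14 > μ = 2.71429, the bound 19/98 is < 1 and informative.)

P[X ≥ 14] ≤ 19/98 ≈ 0.19388.


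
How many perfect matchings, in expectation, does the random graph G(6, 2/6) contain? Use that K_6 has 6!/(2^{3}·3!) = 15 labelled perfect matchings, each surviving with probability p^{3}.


K_6 has 6!/(2^{3}·3!) = 15 labelled perfect matchings.
For each such perfect matching H, let X_H = 1 if all 3 edges of H are present in G. Then P[X_H = 1] = p^{3} = (1/3)^{3} = 1/27.
By linearity: E[X] = Σ_H E[X_H] = 15 · p^{3} = 15 · 1/27 = 5/9.
Numerically: E[X] ≈ 0.55556.

E[X] = 15 · (1/3)^{3} = 5/9 ≈ 0.55556.


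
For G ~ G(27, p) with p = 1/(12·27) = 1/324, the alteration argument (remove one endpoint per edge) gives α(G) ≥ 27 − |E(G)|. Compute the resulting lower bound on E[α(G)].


E[|E(G)|] = C(27, 2)·p = 351 · (1/324) = 13/12.
E[α(G)] ≥ n − E[|E(G)|] = 27 − 13/12 = 311/12.
Numerically: ≈ 25.91667.
(This is only a lower bound; the true E[α(G)] may be larger.)

E[α(G)] ≥ 311/12 ≈ 25.91667.


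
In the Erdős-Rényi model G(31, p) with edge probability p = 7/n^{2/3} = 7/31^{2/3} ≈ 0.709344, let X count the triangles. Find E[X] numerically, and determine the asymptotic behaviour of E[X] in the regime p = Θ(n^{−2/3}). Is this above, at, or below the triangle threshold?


Number of potential triangles: C(31, 3) = 4495.
Each occurs with probability p³ ≈ (0.709344)³ ≈ 3.56919875e-01.
By linearity: E[X] = C(31, 3)·p³ ≈ 4495 · 3.56919875e-01 ≈ 1604.354839.
Since α = 2/3 < 1, p = c/n^{2/3} ≫ 1/n is above the triangle threshold p ~ 1/n. Asymptotically E[X] ~ (c³/6)·n^{3(1−α)} = (7³/6)·n^{1} → ∞; triangles are abundant w.h.p.

E[X] ≈ 1604.354839; in regime p = Θ(1/n^{2/3}) E[X] diverges (above the triangle threshold p ~ 1/n).


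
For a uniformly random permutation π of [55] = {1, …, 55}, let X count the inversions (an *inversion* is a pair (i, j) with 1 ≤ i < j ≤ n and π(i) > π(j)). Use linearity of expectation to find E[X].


Write X = Σ X_I over the C(55, 2) = 1485 pairs i < j, with X_I the indicator of one inversion.
There are 1485 indicators.
For each fixed pair i < j, the values π(i) and π(j) are two distinct elements of {1, …, 55} in uniformly random order; by symmetry P[π(i) > π(j)] = 1/2.
By linearity: E[X] = 1485 · (1/2) = C(55, 2) · (1/2) = 1485/2 = 1485/2 ≈ 742.500.

E[X] = 1485/2 = 742.500.


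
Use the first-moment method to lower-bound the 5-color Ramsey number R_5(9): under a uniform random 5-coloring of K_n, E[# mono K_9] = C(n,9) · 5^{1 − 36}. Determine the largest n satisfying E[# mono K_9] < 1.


We need C(n, 9) · 5^{1 − 36} < 1, i.e. C(n, 9) < 5^{36 − 1} = 2910383045673370361328125.
Check values of n near the boundary:
  n = 2168: C(2168, 9) = 2867804175977929537095120; 2867804175977929537095120 < 2910383045673370361328125? YES
  n = 2169: C(2169, 9) = 2879753360044504243499683; 2879753360044504243499683 < 2910383045673370361328125? YES
  n = 2170: C(2170, 9) = 2891746779868845075610510; 2891746779868845075610510 < 2910383045673370361328125? YES
  n = 2171: C(2171, 9) = 2903784578674959601827205; 2903784578674959601827205 < 2910383045673370361328125? YES
  n = 2172: C(2172, 9) = 2915866900084148060642020; 2915866900084148060642020 < 2910383045673370361328125? NO
The largest n with C(n, 9) < 2910383045673370361328125 is n = 2171 (where E[X] = 580756915734991920365441/582076609134674072265625 ≈ 0.997733). Hence R_5(9) > 2171, i.e. R_5(9) ≥ 2172.

Largest n = 2171; hence R_5(9) > 2171.


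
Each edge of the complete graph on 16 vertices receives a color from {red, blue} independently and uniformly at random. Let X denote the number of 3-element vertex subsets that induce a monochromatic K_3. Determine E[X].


Let X = Σ_S X_S over the C(16, 3) = 560 subsets S of size 3, where X_S = 1 if the K_3 on S is monochromatic.
For a fixed S, the K_3 on S has C(3, 2) = 3 edges. P[all 3 edges red] = (1/2)^3, and likewise for blue, so P[monochromatic] = 2·(1/2)^3 = 2^{1 − 3} = 1/4.
By linearity of expectation: E[X] = C(16, 3) · 2^{1 − 3} = 560 · 1/4 = 140.
Numerically: E[X] ≈ 140.0000.

E[X] = C(16,3)·2^(1−C(3,2)) = 140 ≈ 140.0000.


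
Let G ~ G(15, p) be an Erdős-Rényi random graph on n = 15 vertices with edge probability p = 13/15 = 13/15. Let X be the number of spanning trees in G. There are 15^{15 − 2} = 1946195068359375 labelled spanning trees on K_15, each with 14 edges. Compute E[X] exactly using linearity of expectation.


K_15 has 15^{15 − 2} = 1946195068359375 labelled spanning trees.
For each such spanning tree H, let X_H = 1 if all 14 edges of H are present in G. Then P[X_H = 1] = p^{14} = (13/15)^{14} = 3937376385699289/29192926025390625.
Summing the indicators: E[X] = Σ_H E[X_H] = 1946195068359375 · p^{14} = 1946195068359375 · 3937376385699289/29192926025390625 = 3937376385699289/15.
Numerically: E[X] ≈ 2.6249e+14.

E[X] = 1946195068359375 · (13/15)^{14} = 3937376385699289/15 ≈ 2.6249e+14.


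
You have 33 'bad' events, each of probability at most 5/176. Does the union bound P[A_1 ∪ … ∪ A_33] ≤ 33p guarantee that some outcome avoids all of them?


Union bound: P[∪_{i=1}^{33} A_i] ≤ Σ_i P[A_i] ≤ 33·p = 33·(5/176) = 15/16.
Numerically: 15/16 ≈ 0.9375000.
Is 15/16 < 1? YES.
Since P[∪ A_i] ≤ 15/16 < 1, the complement has P[∩ A_i^c] ≥ 1 − 15/16 = 1/16 > 0, so some outcome avoids every A_i.

33·p = 15/16 ≈ 0.9375000; existence CERTIFIED by the union bound.


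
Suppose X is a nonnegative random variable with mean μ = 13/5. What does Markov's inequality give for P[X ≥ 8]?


μ = E[X] = 13/5, a = 8.
Markov: P[X ≥ 8] ≤ μ/a = (13/5)/8 = 13/40.
Numerically: ≈ 0.3250.
(Since a = 8 > μ = 2.6000, the bound 13/40 is < 1 and informative.)

P[X ≥ 8] ≤ 13/40 ≈ 0.3250.


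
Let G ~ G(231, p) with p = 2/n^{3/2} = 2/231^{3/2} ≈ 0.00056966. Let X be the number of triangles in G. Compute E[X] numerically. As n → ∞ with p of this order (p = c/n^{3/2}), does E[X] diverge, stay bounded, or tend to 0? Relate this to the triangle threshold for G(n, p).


Number of potential triangles: C(231, 3) = 2027795.
Each occurs with probability p³ ≈ (0.00056966)³ ≈ 1.8485708e-10.
By linearity: E[X] = C(231, 3)·p³ ≈ 2027795 · 1.8485708e-10 ≈ 0.00037.
Since α = 3/2 > 1, p = c/n^{3/2} = o(1/n) is below the triangle threshold p ~ 1/n. Asymptotically E[X] ~ (c³/6)·n^{3(1−α)} = (2³/6)·n^{-1.5} → 0, so by Markov's inequality G has no triangles w.h.p.

E[X] ≈ 0.00037; in regime p = Θ(1/n^{3/2}) E[X] tends to 0 (below the triangle threshold p ~ 1/n).


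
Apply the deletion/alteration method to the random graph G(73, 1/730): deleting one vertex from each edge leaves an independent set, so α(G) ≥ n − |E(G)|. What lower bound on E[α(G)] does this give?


E[|E(G)|] = C(73, 2)·p = 2628 · (1/730) = 18/5.
E[α(G)] ≥ n − E[|E(G)|] = 73 − 18/5 = 347/5.
Numerically: ≈ 69.40000.
(This is only a lower bound; the true E[α(G)] may be larger.)

E[α(G)] ≥ 347/5 ≈ 69.40000.


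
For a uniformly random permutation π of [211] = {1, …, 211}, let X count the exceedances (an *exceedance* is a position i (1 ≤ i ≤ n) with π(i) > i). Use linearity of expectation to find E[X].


Write X = Σ_{i=1}^{211} X_i, where X_i = 1_{π(i) > i}.
For each fixed i, π(i) is uniform over {1, …, 211} (marginal of a uniform permutation), so P[π(i) > i] = (n − i)/n. Summing: Σ_{i=1}^{211} (n − i)/n = (0 + 1 + … + 210)/211 = 211(211 − 1)/(2·211) = (211 − 1)/2.
Hence E[X] = Σ_{i=1}^{211} (211 − i)/211 = 105 ≈ 105.000000.

E[X] = 105 = 105.000000.


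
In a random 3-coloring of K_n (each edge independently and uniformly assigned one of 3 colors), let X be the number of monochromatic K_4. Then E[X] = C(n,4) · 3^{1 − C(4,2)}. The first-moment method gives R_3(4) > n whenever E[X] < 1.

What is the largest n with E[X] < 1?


We need C(n, 4) · 3^{1 − 6} < 1, i.e. C(n, 4) < 3^{6 − 1} = 243.
Check values of n near the boundary:
  n = 9: C(9, 4) = 126; 126 < 243? YES
  n = 10: C(10, 4) = 210; 210 < 243? YES
  n = 11: C(11, 4) = 330; 330 < 243? NO
The largest n with C(n, 4) < 243 is n = 10 (where E[X] = 70/81 ≈ 0.8642). Hence R_3(4) > 10, i.e. R_3(4) ≥ 11.

Largest n = 10; hence R_3(4) > 10.


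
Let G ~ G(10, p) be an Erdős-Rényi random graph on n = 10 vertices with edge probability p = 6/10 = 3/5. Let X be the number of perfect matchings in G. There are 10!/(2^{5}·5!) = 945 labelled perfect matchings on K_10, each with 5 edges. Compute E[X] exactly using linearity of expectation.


K_10 has 10!/(2^{5}·5!) = 945 labelled perfect matchings.
For each such perfect matching H, let X_H = 1 if all 5 edges of H are present in G. Then P[X_H = 1] = p^{5} = (3/5)^{5} = 243/3125.
By linearity: E[X] = Σ_H E[X_H] = 945 · p^{5} = 945 · 243/3125 = 45927/625.
Numerically: E[X] ≈ 73.48.

E[X] = 945 · (3/5)^{5} = 45927/625 ≈ 73.48.


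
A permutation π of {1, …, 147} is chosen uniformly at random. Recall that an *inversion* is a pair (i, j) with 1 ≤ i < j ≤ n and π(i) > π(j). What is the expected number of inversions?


Write X = Σ X_I over the C(147, 2) = 10731 pairs i < j, with X_I the indicator of one inversion.
There are 10731 indicators.
For each fixed pair i < j, the values π(i) and π(j) are two distinct elements of {1, …, 147} in uniformly random order; by symmetry P[π(i) > π(j)] = 1/2.
By linearity: E[X] = 10731 · (1/2) = C(147, 2) · (1/2) = 10731/2 = 10731/2 ≈ 5365.5000.

E[X] = 10731/2 = 5365.5000.


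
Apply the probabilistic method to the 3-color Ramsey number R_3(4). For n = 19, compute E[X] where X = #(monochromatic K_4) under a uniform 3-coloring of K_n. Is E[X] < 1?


E[X] = C(19, 4) · 3^{1 − 6} = 3876 · 3^{−5} = 3876/243.
As a reduced fraction: E[X] = 1292/81 ≈ 15.9506.
Is E[X] < 1? NO.
Since E[X] ≥ 1, the first-moment bound is inconclusive at n = 19; it does NOT by itself certify R_3(4) > 19.

E[X] = 1292/81 ≈ 15.9506; E[X] ≥ 1; first-moment method inconclusive here.


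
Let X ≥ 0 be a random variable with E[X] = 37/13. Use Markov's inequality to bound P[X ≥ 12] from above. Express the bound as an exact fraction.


μ = E[X] = 37/13, a = 12.
Markov: P[X ≥ 12] ≤ μ/a = (37/13)/12 = 37/156.
Numerically: ≈ 0.237179.
(Since a = 12 > μ = 2.846154, the bound 37/156 is < 1 and informative.)

P[X ≥ 12] ≤ 37/156 ≈ 0.237179.


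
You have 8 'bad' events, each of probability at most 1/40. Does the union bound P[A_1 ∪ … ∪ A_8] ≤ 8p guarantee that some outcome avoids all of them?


Union bound: P[∪_{i=1}^{8} A_i] ≤ Σ_i P[A_i] ≤ 8·p = 8·(1/40) = 1/5.
Numerically: 1/5 ≈ 0.200.
Is 1/5 < 1? YES.
Since P[∪ A_i] ≤ 1/5 < 1, the complement has P[∩ A_i^c] ≥ 1 − 1/5 = 4/5 > 0, so some outcome avoids every A_i.

8·p = 1/5 ≈ 0.200; existence CERTIFIED by the union bound.


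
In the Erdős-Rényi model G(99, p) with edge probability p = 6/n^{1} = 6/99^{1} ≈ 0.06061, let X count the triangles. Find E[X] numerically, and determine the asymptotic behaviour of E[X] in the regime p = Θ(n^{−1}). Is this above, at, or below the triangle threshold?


Number of potential triangles: C(99, 3) = 156849.
Each occurs with probability p³ ≈ (0.06061)³ ≈ 2.226118e-04.
By linearity: E[X] = C(99, 3)·p³ ≈ 156849 · 2.226118e-04 ≈ 34.9164.
Here α = 1, so p = 6/n is exactly at the triangle threshold p ~ 1/n. Asymptotically E[X] → c³/6 = 6³/6 = 36 ≈ 36.0000, a bounded constant. In this regime the triangle count is asymptotically Poisson(c³/6).

E[X] ≈ 34.9164; in regime p = Θ(1/n^{1}) E[X] stays bounded (at the triangle threshold p ~ 1/n).


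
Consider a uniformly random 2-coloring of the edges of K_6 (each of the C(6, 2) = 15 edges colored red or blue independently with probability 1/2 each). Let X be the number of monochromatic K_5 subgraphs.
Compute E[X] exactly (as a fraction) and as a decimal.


Let X = Σ_S X_S over the C(6, 5) = 6 subsets S of size 5, where X_S = 1 if the K_5 on S is monochromatic.
For a fixed S, the K_5 on S has C(5, 2) = 10 edges. P[all 10 edges red] = (1/2)^10, and likewise for blue, so P[monochromatic] = 2·(1/2)^10 = 2^{1 − 10} = 1/512.
By linearity: E[X] = C(6, 5) · 2^{1 − 10} = 6 · 1/512 = 3/256.
Numerically: E[X] ≈ 0.01172.

E[X] = C(6,5)·2^(1−C(5,2)) = 3/256 ≈ 0.01172.


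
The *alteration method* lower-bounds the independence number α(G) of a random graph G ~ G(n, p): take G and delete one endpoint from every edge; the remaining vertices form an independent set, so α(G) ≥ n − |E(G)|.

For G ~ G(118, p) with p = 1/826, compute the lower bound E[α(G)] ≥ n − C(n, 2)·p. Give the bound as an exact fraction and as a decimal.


E[|E(G)|] = C(118, 2)·p = 6903 · (1/826) = 117/14.
E[α(G)] ≥ n − E[|E(G)|] = 118 − 117/14 = 1535/14.
Numerically: ≈ 109.6429.
(This is only a lower bound; the true E[α(G)] may be larger.)

E[α(G)] ≥ 1535/14 ≈ 109.6429.


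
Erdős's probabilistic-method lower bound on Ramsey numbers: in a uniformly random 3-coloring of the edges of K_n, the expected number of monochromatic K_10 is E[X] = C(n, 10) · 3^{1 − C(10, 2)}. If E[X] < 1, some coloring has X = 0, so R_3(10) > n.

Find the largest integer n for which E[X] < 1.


We need C(n, 10) · 3^{1 − 45} < 1, i.e. C(n, 10) < 3^{45 − 1} = 984770902183611232881.
Check values of n near the boundary:
  n = 572: C(572, 10) = 954640815642161682606; 954640815642161682606 < 984770902183611232881? YES
  n = 573: C(573, 10) = 971597135635805762226; 971597135635805762226 < 984770902183611232881? YES
  n = 574: C(574, 10) = 988824035203816502691; 988824035203816502691 < 984770902183611232881? NO
  n = 575: C(575, 10) = 1006325345561406175305; 1006325345561406175305 < 984770902183611232881? NO
  n = 576: C(576, 10) = 1024104945306307344480; 1024104945306307344480 < 984770902183611232881? NO
The largest n with C(n, 10) < 984770902183611232881 is n = 573 (where E[X] = 35985079097622435638/36472996377170786403 ≈ 0.9866). Hence R_3(10) > 573, i.e. R_3(10) ≥ 574.

Largest n = 573; hence R_3(10) > 573.


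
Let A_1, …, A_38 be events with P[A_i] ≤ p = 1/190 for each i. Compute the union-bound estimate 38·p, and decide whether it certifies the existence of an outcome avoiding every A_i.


Union bound: P[∪_{i=1}^{38} A_i] ≤ Σ_i P[A_i] ≤ 38·p = 38·(1/190) = 1/5.
Numerically: 1/5 ≈ 0.20000.
Is 1/5 < 1? YES.
Since P[∪ A_i] ≤ 1/5 < 1, the complement has P[∩ A_i^c] ≥ 1 − 1/5 = 4/5 > 0, so some outcome avoids every A_i.

38·p = 1/5 ≈ 0.20000; existence CERTIFIED by the union bound.


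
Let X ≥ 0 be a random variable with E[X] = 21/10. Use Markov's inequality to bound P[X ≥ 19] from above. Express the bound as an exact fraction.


μ = E[X] = 21/10, a = 19.
Markov: P[X ≥ 19] ≤ μ/a = (21/10)/19 = 21/190.
Numerically: ≈ 0.111.
(Since a = 19 > μ = 2.100, the bound 21/190 is < 1 and informative.)

P[X ≥ 19] ≤ 21/190 ≈ 0.111.


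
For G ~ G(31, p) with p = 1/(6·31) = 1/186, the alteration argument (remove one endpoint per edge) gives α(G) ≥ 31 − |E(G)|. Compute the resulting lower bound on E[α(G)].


E[|E(G)|] = C(31, 2)·p = 465 · (1/186) = 5/2.
E[α(G)] ≥ n − E[|E(G)|] = 31 − 5/2 = 57/2.
Numerically: ≈ 28.500.
(This is only a lower bound; the true E[α(G)] may be larger.)

E[α(G)] ≥ 57/2 ≈ 28.500.


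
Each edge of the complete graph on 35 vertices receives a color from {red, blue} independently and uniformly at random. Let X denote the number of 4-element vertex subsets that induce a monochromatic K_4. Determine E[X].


Let X = Σ_S X_S over the C(35, 4) = 52360 subsets S of size 4, where X_S = 1 if the K_4 on S is monochromatic.
For a fixed S, the K_4 on S has C(4, 2) = 6 edges. P[all 6 edges red] = (1/2)^6, and likewise for blue, so P[monochromatic] = 2·(1/2)^6 = 2^{1 − 6} = 1/32.
Summing: E[X] = C(35, 4) · 2^{1 − 6} = 52360 · 1/32 = 6545/4.
Numerically: E[X] ≈ 1636.25000.

E[X] = C(35,4)·2^(1−C(4,2)) = 6545/4 ≈ 1636.25000.


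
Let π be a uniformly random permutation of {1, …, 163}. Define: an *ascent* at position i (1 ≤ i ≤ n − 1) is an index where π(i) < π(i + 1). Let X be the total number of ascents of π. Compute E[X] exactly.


Write X = Σ X_I over i = 1, …, 162, with X_I the indicator of one ascent.
There are 162 indicators.
For each fixed i, the pair (π(i), π(i+1)) is a uniformly random ordered pair of distinct values from {1, …, 163}; by symmetry P[π(i) < π(i+1)] = 1/2.
By linearity: E[X] = 162 · (1/2) = (163 − 1) · (1/2) = 81 ≈ 81.000.

E[X] = 81 = 81.000.
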